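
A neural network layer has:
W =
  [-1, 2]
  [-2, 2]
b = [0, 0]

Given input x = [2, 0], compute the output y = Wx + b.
y = [-2, -4]

Wx = [-1×2 + 2×0, -2×2 + 2×0]
   = [-2, -4]
y = Wx + b = [-2 + 0, -4 + 0] = [-2, -4]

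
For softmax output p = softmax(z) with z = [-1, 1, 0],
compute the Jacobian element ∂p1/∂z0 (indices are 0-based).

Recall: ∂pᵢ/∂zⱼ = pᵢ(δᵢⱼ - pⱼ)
∂p1/∂z0 = -0.05989

p = softmax(z) = [0.09003, 0.6652, 0.2447]
p1 = 0.6652, p0 = 0.09003

∂p1/∂z0 = -p1 × p0 = -0.6652 × 0.09003 = -0.05989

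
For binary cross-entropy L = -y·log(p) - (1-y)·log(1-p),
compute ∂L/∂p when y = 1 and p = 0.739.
∂L/∂p = -1.353

∂L/∂p = -y/p + (1-y)/(1-p) = -1/0.739 + 0 = -1.353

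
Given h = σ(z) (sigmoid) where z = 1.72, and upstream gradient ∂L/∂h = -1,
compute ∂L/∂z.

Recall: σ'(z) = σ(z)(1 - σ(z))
∂L/∂z = -0.1288

σ(1.72) = 0.8481
σ'(1.72) = σ(1.72)(1 - σ(1.72)) = 0.8481 × 0.1519 = 0.1288
∂L/∂z = ∂L/∂h · σ'(z) = -1 × 0.1288 = -0.1288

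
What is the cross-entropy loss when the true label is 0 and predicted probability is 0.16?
L = 0.1744

L = -0·log(0.16) - 1·log(0.84) = -log(0.84) = 0.1744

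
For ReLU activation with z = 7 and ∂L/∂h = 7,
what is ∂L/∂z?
∂L/∂z = 7

h = ReLU(7) = 7
Since z > 0: ∂h/∂z = 1
∂L/∂z = ∂L/∂h · ∂h/∂z = 7 × 1 = 7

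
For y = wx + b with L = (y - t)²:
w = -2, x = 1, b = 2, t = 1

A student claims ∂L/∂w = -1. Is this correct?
Incorrect

y = (-2)(1) + 2 = 0
∂L/∂y = 2(y - t) = 2(0 - 1) = -2
∂y/∂w = x = 1
∂L/∂w = -2 × 1 = -2

Claimed value: -1
Incorrect: The correct gradient is -2.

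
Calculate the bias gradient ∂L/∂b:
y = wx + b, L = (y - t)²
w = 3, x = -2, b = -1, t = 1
∂L/∂b = -16

y = wx + b = (3)(-2) + -1 = -7
∂L/∂y = 2(y - t) = 2(-7 - 1) = -16
∂y/∂b = 1
∂L/∂b = ∂L/∂y · ∂y/∂b = -16 × 1 = -16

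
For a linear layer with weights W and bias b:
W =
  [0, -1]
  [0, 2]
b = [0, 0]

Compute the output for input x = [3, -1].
y = [1, -2]

Wx = [0×3 + -1×-1, 0×3 + 2×-1]
   = [1, -2]
y = Wx + b = [1 + 0, -2 + 0] = [1, -2]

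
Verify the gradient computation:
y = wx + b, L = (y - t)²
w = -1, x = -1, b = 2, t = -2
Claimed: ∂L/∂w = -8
Incorrect

y = (-1)(-1) + 2 = 3
∂L/∂y = 2(y - t) = 2(3 - -2) = 10
∂y/∂w = x = -1
∂L/∂w = 10 × -1 = -10

Claimed value: -8
Incorrect: The correct gradient is -10.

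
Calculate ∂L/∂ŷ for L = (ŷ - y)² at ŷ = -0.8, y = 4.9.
∂L/∂ŷ = -11.4

∂L/∂ŷ = 2(ŷ - y) = 2(-0.8 - 4.9) = 2(-5.7) = -11.4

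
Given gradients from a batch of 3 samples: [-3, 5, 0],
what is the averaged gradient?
Average gradient = 0.6667

Average = (1/3)(-3 + 5 + 0) = 2/3 = 0.6667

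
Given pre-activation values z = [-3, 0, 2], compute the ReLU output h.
h = [0, 0, 2]

ReLU applied element-wise: max(0,-3)=0, max(0,0)=0, max(0,2)=2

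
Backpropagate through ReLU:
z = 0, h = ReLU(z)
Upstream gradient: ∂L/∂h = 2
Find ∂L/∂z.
∂L/∂z = 0

h = ReLU(0) = 0
At z = 0: ∂h/∂z = 0 (by convention)
∂L/∂z = ∂L/∂h · ∂h/∂z = 2 × 0 = 0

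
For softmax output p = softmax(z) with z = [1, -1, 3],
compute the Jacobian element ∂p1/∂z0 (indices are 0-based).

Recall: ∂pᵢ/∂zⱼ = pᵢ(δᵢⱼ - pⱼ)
∂p1/∂z0 = -0.001862

p = softmax(z) = [0.1173, 0.01588, 0.8668]
p1 = 0.01588, p0 = 0.1173

∂p1/∂z0 = -p1 × p0 = -0.01588 × 0.1173 = -0.001862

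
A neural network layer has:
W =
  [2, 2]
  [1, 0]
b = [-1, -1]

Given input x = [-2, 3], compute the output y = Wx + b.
y = [1, -3]

Wx = [2×-2 + 2×3, 1×-2 + 0×3]
   = [2, -2]
y = Wx + b = [2 + -1, -2 + -1] = [1, -3]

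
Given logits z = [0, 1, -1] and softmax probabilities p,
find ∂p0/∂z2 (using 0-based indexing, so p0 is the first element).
∂p0/∂z2 = -0.02203

p = softmax(z) = [0.2447, 0.6652, 0.09003]
p0 = 0.2447, p2 = 0.09003

∂p0/∂z2 = -p0 × p2 = -0.2447 × 0.09003 = -0.02203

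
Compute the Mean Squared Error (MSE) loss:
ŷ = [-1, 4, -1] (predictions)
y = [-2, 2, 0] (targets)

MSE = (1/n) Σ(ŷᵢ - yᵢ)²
MSE = 2

MSE = (1/3)((-1--2)² + (4-2)² + (-1-0)²) = (1/3)(1 + 4 + 1) = 2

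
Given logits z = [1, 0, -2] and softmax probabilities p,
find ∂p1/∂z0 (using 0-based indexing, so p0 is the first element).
∂p1/∂z0 = -0.183

p = softmax(z) = [0.7054, 0.2595, 0.03512]
p1 = 0.2595, p0 = 0.7054

∂p1/∂z0 = -p1 × p0 = -0.2595 × 0.7054 = -0.183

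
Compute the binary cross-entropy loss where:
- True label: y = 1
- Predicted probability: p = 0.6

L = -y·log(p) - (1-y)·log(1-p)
L = 0.5108

L = -1·log(0.6) - 0·log(0.4) = -log(0.6) = 0.5108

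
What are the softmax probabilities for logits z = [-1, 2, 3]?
p = [0.0132, 0.2654, 0.7214]

exp(z) = [0.3679, 7.389, 20.09]
Sum = 27.84
p = [0.0132, 0.2654, 0.7214]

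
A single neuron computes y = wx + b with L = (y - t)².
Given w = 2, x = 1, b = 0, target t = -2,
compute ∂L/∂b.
∂L/∂b = 8

y = wx + b = (2)(1) + 0 = 2
∂L/∂y = 2(y - t) = 2(2 - -2) = 8
∂y/∂b = 1
∂L/∂b = ∂L/∂y · ∂y/∂b = 8 × 1 = 8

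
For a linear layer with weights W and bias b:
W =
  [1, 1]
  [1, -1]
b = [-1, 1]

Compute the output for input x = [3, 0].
y = [2, 4]

Wx = [1×3 + 1×0, 1×3 + -1×0]
   = [3, 3]
y = Wx + b = [3 + -1, 3 + 1] = [2, 4]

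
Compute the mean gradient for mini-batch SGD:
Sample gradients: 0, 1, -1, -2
Average gradient = -0.5

Average = (1/4)(0 + 1 + -1 + -2) = -2/4 = -0.5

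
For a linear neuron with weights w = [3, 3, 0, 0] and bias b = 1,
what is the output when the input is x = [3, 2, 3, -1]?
y = 16

y = (3)(3) + (3)(2) + (0)(3) + (0)(-1) + 1 = 16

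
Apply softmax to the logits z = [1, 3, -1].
p = [0.1173, 0.8668, 0.0159]

exp(z) = [2.718, 20.09, 0.3679]
Sum = 23.17
p = [0.1173, 0.8668, 0.0159]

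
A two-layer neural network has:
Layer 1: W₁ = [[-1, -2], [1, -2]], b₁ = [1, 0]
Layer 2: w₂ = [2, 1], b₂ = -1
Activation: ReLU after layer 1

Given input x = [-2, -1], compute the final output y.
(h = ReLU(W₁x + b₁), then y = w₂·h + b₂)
y = 9

Layer 1 pre-activation: z₁ = [5, 0]
After ReLU: h = [5, 0]
Layer 2 output: y = 2×5 + 1×0 + -1 = 9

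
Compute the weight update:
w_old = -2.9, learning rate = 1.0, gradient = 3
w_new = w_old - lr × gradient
w_new = -5.9

w_new = w - η·∂L/∂w = -2.9 - 1.0×(3) = -2.9 - (3) = -5.9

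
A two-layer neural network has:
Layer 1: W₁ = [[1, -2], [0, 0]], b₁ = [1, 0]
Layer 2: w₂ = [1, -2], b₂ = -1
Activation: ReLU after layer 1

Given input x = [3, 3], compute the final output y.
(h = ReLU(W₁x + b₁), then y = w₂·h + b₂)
y = -1

Layer 1 pre-activation: z₁ = [-2, 0]
After ReLU: h = [0, 0]
Layer 2 output: y = 1×0 + -2×0 + -1 = -1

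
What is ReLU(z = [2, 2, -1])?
h = [2, 2, 0]

ReLU applied element-wise: max(0,2)=2, max(0,2)=2, max(0,-1)=0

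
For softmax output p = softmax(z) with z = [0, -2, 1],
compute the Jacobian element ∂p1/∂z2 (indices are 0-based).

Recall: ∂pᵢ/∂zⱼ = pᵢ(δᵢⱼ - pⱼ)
∂p1/∂z2 = -0.02477

p = softmax(z) = [0.2595, 0.03512, 0.7054]
p1 = 0.03512, p2 = 0.7054

∂p1/∂z2 = -p1 × p2 = -0.03512 × 0.7054 = -0.02477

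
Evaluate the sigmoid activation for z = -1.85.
0.1359

sigmoid(-1.85) = 1/(1 + e^(1.85)) = 1/(1 + 6.36) = 0.1359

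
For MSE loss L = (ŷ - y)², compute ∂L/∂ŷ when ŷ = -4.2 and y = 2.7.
∂L/∂ŷ = -13.8

∂L/∂ŷ = 2(ŷ - y) = 2(-4.2 - 2.7) = 2(-6.9) = -13.8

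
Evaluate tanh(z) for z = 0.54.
0.493

tanh(0.54) = (e^(0.54) - e^(-0.54))/(e^(0.54) + e^(-0.54)) = 0.493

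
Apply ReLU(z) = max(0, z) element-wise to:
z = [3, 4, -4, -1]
h = [3, 4, 0, 0]

ReLU applied element-wise: max(0,3)=3, max(0,4)=4, max(0,-4)=0, max(0,-1)=0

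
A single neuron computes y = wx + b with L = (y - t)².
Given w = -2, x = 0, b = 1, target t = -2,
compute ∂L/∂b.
∂L/∂b = 6

y = wx + b = (-2)(0) + 1 = 1
∂L/∂y = 2(y - t) = 2(1 - -2) = 6
∂y/∂b = 1
∂L/∂b = ∂L/∂y · ∂y/∂b = 6 × 1 = 6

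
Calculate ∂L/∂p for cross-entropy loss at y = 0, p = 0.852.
∂L/∂p = 6.757

∂L/∂p = -y/p + (1-y)/(1-p) = 0 + 1/0.148 = 6.757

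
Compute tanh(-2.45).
-0.9852

tanh(-2.45) = (e^(-2.45) - e^(2.45))/(e^(-2.45) + e^(2.45)) = -0.9852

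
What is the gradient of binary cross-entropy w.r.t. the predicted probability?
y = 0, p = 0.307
∂L/∂p = 1.443

∂L/∂p = -y/p + (1-y)/(1-p) = 0 + 1/0.693 = 1.443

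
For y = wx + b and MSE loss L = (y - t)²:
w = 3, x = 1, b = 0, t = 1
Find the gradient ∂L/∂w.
∂L/∂w = 4

y = wx + b = (3)(1) + 0 = 3
∂L/∂y = 2(y - t) = 2(3 - 1) = 4
∂y/∂w = x = 1
∂L/∂w = ∂L/∂y · ∂y/∂w = 4 × 1 = 4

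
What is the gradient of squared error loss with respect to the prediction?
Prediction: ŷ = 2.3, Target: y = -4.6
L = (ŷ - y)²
∂L/∂ŷ = 13.8

∂L/∂ŷ = 2(ŷ - y) = 2(2.3 - -4.6) = 2(6.9) = 13.8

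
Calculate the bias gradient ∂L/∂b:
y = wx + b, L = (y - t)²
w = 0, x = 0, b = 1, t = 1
∂L/∂b = 0

y = wx + b = (0)(0) + 1 = 1
∂L/∂y = 2(y - t) = 2(1 - 1) = 0
∂y/∂b = 1
∂L/∂b = ∂L/∂y · ∂y/∂b = 0 × 1 = 0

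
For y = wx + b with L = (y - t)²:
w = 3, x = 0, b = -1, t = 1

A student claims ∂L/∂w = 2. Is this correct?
Incorrect

y = (3)(0) + -1 = -1
∂L/∂y = 2(y - t) = 2(-1 - 1) = -4
∂y/∂w = x = 0
∂L/∂w = -4 × 0 = 0

Claimed value: 2
Incorrect: The correct gradient is 0.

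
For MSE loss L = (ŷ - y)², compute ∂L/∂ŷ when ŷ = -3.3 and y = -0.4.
∂L/∂ŷ = -5.8

∂L/∂ŷ = 2(ŷ - y) = 2(-3.3 - -0.4) = 2(-2.9) = -5.8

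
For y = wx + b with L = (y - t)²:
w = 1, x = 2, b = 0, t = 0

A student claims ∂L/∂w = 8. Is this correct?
Correct

y = (1)(2) + 0 = 2
∂L/∂y = 2(y - t) = 2(2 - 0) = 4
∂y/∂w = x = 2
∂L/∂w = 4 × 2 = 8

Claimed value: 8
Correct: The correct gradient is 8.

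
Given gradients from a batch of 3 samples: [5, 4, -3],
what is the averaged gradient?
Average gradient = 2

Average = (1/3)(5 + 4 + -3) = 6/3 = 2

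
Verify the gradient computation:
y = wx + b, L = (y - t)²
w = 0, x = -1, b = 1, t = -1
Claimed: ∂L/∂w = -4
Correct

y = (0)(-1) + 1 = 1
∂L/∂y = 2(y - t) = 2(1 - -1) = 4
∂y/∂w = x = -1
∂L/∂w = 4 × -1 = -4

Claimed value: -4
Correct: The correct gradient is -4.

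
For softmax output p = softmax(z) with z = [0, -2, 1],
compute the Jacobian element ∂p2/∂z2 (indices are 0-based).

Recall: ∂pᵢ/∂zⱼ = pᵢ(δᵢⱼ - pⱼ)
∂p2/∂z2 = 0.2078

p = softmax(z) = [0.2595, 0.03512, 0.7054]
p2 = 0.7054

∂p2/∂z2 = p2(1 - p2) = 0.7054 × (1 - 0.7054) = 0.2078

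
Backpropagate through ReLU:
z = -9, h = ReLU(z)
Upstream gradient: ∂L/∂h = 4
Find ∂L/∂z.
∂L/∂z = 0

h = ReLU(-9) = 0
Since z < 0: ∂h/∂z = 0
∂L/∂z = ∂L/∂h · ∂h/∂z = 4 × 0 = 0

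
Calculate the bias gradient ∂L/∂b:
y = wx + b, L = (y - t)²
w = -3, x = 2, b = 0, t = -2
∂L/∂b = -8

y = wx + b = (-3)(2) + 0 = -6
∂L/∂y = 2(y - t) = 2(-6 - -2) = -8
∂y/∂b = 1
∂L/∂b = ∂L/∂y · ∂y/∂b = -8 × 1 = -8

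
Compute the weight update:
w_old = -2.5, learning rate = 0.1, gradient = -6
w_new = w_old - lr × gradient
w_new = -1.9

w_new = w - η·∂L/∂w = -2.5 - 0.1×(-6) = -2.5 - (-0.6) = -1.9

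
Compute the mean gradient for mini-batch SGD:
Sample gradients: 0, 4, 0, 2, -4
Average gradient = 0.4

Average = (1/5)(0 + 4 + 0 + 2 + -4) = 2/5 = 0.4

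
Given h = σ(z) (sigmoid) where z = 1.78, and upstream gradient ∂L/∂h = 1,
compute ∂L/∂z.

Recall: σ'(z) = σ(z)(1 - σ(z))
∂L/∂z = 0.1235

σ(1.78) = 0.8557
σ'(1.78) = σ(1.78)(1 - σ(1.78)) = 0.8557 × 0.1443 = 0.1235
∂L/∂z = ∂L/∂h · σ'(z) = 1 × 0.1235 = 0.1235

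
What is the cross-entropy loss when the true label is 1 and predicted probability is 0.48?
L = 0.734

L = -1·log(0.48) - 0·log(0.52) = -log(0.48) = 0.734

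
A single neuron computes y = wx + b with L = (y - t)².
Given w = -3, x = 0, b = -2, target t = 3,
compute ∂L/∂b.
∂L/∂b = -10

y = wx + b = (-3)(0) + -2 = -2
∂L/∂y = 2(y - t) = 2(-2 - 3) = -10
∂y/∂b = 1
∂L/∂b = ∂L/∂y · ∂y/∂b = -10 × 1 = -10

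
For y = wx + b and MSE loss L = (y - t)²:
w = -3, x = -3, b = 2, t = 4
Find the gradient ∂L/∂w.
∂L/∂w = -42

y = wx + b = (-3)(-3) + 2 = 11
∂L/∂y = 2(y - t) = 2(11 - 4) = 14
∂y/∂w = x = -3
∂L/∂w = ∂L/∂y · ∂y/∂w = 14 × -3 = -42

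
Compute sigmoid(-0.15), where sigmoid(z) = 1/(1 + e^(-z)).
0.4626

sigmoid(-0.15) = 1/(1 + e^(0.15)) = 1/(1 + 1.162) = 0.4626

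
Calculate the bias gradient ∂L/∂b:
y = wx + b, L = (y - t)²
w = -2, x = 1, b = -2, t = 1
∂L/∂b = -10

y = wx + b = (-2)(1) + -2 = -4
∂L/∂y = 2(y - t) = 2(-4 - 1) = -10
∂y/∂b = 1
∂L/∂b = ∂L/∂y · ∂y/∂b = -10 × 1 = -10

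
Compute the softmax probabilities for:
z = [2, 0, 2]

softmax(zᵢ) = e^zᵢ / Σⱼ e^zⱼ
p = [0.4683, 0.0634, 0.4683]

exp(z) = [7.389, 1, 7.389]
Sum = 15.78
p = [0.4683, 0.0634, 0.4683]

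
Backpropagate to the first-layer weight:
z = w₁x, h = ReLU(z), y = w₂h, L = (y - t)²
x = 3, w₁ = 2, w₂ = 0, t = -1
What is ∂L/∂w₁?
∂L/∂w₁ = 0

Forward pass:
z = w₁x = 2×3 = 6
h = ReLU(6) = 6
y = w₂h = 0×6 = 0

Backward pass:
∂L/∂y = 2(y - t) = 2(0 - -1) = 2
∂y/∂h = w₂ = 0
∂h/∂z = 1 (ReLU derivative)
∂z/∂w₁ = x = 3

∂L/∂w₁ = 2 × 0 × 1 × 3 = 0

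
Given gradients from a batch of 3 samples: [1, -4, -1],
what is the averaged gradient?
Average gradient = -1.333

Average = (1/3)(1 + -4 + -1) = -4/3 = -1.333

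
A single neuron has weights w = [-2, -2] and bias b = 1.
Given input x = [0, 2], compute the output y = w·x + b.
y = -3

y = (-2)(0) + (-2)(2) + 1 = -3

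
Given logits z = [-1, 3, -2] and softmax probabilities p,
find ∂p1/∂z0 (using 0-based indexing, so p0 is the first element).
∂p1/∂z0 = -0.01743

p = softmax(z) = [0.01787, 0.9756, 0.006573]
p1 = 0.9756, p0 = 0.01787

∂p1/∂z0 = -p1 × p0 = -0.9756 × 0.01787 = -0.01743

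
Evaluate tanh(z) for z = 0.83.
0.6805

tanh(0.83) = (e^(0.83) - e^(-0.83))/(e^(0.83) + e^(-0.83)) = 0.6805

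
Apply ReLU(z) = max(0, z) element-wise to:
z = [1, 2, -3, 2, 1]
h = [1, 2, 0, 2, 1]

ReLU applied element-wise: max(0,1)=1, max(0,2)=2, max(0,-3)=0, max(0,2)=2, max(0,1)=1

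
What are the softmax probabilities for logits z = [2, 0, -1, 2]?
p = [0.4576, 0.0619, 0.0228, 0.4576]

exp(z) = [7.389, 1, 0.3679, 7.389]
Sum = 16.15
p = [0.4576, 0.0619, 0.0228, 0.4576]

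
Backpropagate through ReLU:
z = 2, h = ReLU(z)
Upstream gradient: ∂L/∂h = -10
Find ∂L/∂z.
∂L/∂z = -10

h = ReLU(2) = 2
Since z > 0: ∂h/∂z = 1
∂L/∂z = ∂L/∂h · ∂h/∂z = -10 × 1 = -10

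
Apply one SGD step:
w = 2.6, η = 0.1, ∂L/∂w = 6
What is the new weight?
w_new = 2

w_new = w - η·∂L/∂w = 2.6 - 0.1×(6) = 2.6 - (0.6) = 2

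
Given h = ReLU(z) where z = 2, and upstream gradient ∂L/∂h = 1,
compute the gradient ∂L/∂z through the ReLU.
∂L/∂z = 1

h = ReLU(2) = 2
Since z > 0: ∂h/∂z = 1
∂L/∂z = ∂L/∂h · ∂h/∂z = 1 × 1 = 1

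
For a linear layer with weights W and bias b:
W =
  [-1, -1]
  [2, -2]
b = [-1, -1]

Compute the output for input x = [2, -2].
y = [-1, 7]

Wx = [-1×2 + -1×-2, 2×2 + -2×-2]
   = [0, 8]
y = Wx + b = [0 + -1, 8 + -1] = [-1, 7]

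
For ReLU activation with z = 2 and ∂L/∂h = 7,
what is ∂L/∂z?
∂L/∂z = 7

h = ReLU(2) = 2
Since z > 0: ∂h/∂z = 1
∂L/∂z = ∂L/∂h · ∂h/∂z = 7 × 1 = 7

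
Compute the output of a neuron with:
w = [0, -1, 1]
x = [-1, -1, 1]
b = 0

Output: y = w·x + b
y = 2

y = (0)(-1) + (-1)(-1) + (1)(1) + 0 = 2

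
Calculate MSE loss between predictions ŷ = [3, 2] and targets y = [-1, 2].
MSE = 8

MSE = (1/2)((3--1)² + (2-2)²) = (1/2)(16 + 0) = 8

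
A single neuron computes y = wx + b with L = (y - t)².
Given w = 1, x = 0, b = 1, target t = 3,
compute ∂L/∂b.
∂L/∂b = -4

y = wx + b = (1)(0) + 1 = 1
∂L/∂y = 2(y - t) = 2(1 - 3) = -4
∂y/∂b = 1
∂L/∂b = ∂L/∂y · ∂y/∂b = -4 × 1 = -4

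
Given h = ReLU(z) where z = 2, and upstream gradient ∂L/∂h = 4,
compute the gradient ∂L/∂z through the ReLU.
∂L/∂z = 4

h = ReLU(2) = 2
Since z > 0: ∂h/∂z = 1
∂L/∂z = ∂L/∂h · ∂h/∂z = 4 × 1 = 4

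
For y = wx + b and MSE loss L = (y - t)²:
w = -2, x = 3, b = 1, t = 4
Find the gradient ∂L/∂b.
∂L/∂b = -18

y = wx + b = (-2)(3) + 1 = -5
∂L/∂y = 2(y - t) = 2(-5 - 4) = -18
∂y/∂b = 1
∂L/∂b = ∂L/∂y · ∂y/∂b = -18 × 1 = -18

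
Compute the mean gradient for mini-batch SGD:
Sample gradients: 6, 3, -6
Average gradient = 1

Average = (1/3)(6 + 3 + -6) = 3/3 = 1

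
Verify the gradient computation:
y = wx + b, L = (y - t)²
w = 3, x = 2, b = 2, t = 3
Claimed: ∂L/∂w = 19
Incorrect

y = (3)(2) + 2 = 8
∂L/∂y = 2(y - t) = 2(8 - 3) = 10
∂y/∂w = x = 2
∂L/∂w = 10 × 2 = 20

Claimed value: 19
Incorrect: The correct gradient is 20.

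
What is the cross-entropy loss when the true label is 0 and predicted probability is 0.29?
L = 0.3425

L = -0·log(0.29) - 1·log(0.71) = -log(0.71) = 0.3425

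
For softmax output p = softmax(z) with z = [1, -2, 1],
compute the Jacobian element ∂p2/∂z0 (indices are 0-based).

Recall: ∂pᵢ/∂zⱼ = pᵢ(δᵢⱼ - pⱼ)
∂p2/∂z0 = -0.238

p = softmax(z) = [0.4879, 0.02429, 0.4879]
p2 = 0.4879, p0 = 0.4879

∂p2/∂z0 = -p2 × p0 = -0.4879 × 0.4879 = -0.238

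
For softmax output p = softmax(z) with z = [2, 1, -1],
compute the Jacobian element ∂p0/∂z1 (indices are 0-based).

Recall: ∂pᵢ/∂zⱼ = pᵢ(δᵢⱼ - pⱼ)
∂p0/∂z1 = -0.183

p = softmax(z) = [0.7054, 0.2595, 0.03512]
p0 = 0.7054, p1 = 0.2595

∂p0/∂z1 = -p0 × p1 = -0.7054 × 0.2595 = -0.183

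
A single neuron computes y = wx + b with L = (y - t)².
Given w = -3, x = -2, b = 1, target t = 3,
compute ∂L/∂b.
∂L/∂b = 8

y = wx + b = (-3)(-2) + 1 = 7
∂L/∂y = 2(y - t) = 2(7 - 3) = 8
∂y/∂b = 1
∂L/∂b = ∂L/∂y · ∂y/∂b = 8 × 1 = 8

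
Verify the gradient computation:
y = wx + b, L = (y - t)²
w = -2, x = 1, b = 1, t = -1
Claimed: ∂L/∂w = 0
Correct

y = (-2)(1) + 1 = -1
∂L/∂y = 2(y - t) = 2(-1 - -1) = 0
∂y/∂w = x = 1
∂L/∂w = 0 × 1 = 0

Claimed value: 0
Correct: The correct gradient is 0.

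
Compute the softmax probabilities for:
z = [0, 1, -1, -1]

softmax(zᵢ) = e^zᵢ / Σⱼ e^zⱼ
p = [0.2245, 0.6103, 0.0826, 0.0826]

exp(z) = [1, 2.718, 0.3679, 0.3679]
Sum = 4.454
p = [0.2245, 0.6103, 0.0826, 0.0826]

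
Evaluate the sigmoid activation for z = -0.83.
0.3036

sigmoid(-0.83) = 1/(1 + e^(0.83)) = 1/(1 + 2.293) = 0.3036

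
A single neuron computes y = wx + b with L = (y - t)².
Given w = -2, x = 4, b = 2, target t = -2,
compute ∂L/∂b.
∂L/∂b = -8

y = wx + b = (-2)(4) + 2 = -6
∂L/∂y = 2(y - t) = 2(-6 - -2) = -8
∂y/∂b = 1
∂L/∂b = ∂L/∂y · ∂y/∂b = -8 × 1 = -8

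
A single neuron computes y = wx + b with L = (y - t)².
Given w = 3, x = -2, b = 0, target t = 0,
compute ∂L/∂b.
∂L/∂b = -12

y = wx + b = (3)(-2) + 0 = -6
∂L/∂y = 2(y - t) = 2(-6 - 0) = -12
∂y/∂b = 1
∂L/∂b = ∂L/∂y · ∂y/∂b = -12 × 1 = -12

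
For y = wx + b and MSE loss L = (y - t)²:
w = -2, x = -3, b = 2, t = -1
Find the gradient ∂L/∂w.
∂L/∂w = -54

y = wx + b = (-2)(-3) + 2 = 8
∂L/∂y = 2(y - t) = 2(8 - -1) = 18
∂y/∂w = x = -3
∂L/∂w = ∂L/∂y · ∂y/∂w = 18 × -3 = -54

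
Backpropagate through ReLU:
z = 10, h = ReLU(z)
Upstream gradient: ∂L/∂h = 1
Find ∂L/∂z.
∂L/∂z = 1

h = ReLU(10) = 10
Since z > 0: ∂h/∂z = 1
∂L/∂z = ∂L/∂h · ∂h/∂z = 1 × 1 = 1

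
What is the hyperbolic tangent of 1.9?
0.9562

tanh(1.9) = (e^(1.9) - e^(-1.9))/(e^(1.9) + e^(-1.9)) = 0.9562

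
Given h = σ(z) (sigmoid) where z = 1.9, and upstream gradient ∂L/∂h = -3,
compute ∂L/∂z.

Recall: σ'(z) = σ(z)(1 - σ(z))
∂L/∂z = -0.3395

σ(1.9) = 0.8699
σ'(1.9) = σ(1.9)(1 - σ(1.9)) = 0.8699 × 0.1301 = 0.1132
∂L/∂z = ∂L/∂h · σ'(z) = -3 × 0.1132 = -0.3395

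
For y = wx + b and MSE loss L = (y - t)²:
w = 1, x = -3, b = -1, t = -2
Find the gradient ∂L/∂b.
∂L/∂b = -4

y = wx + b = (1)(-3) + -1 = -4
∂L/∂y = 2(y - t) = 2(-4 - -2) = -4
∂y/∂b = 1
∂L/∂b = ∂L/∂y · ∂y/∂b = -4 × 1 = -4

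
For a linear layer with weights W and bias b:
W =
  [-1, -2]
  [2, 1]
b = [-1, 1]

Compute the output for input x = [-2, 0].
y = [1, -3]

Wx = [-1×-2 + -2×0, 2×-2 + 1×0]
   = [2, -4]
y = Wx + b = [2 + -1, -4 + 1] = [1, -3]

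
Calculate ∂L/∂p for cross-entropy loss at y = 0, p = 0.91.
∂L/∂p = 11.11

∂L/∂p = -y/p + (1-y)/(1-p) = 0 + 1/0.09 = 11.11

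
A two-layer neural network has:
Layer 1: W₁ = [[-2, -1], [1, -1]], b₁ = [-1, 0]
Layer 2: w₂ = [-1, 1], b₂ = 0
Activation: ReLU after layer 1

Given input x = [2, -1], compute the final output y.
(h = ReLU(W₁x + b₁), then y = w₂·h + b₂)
y = 3

Layer 1 pre-activation: z₁ = [-4, 3]
After ReLU: h = [0, 3]
Layer 2 output: y = -1×0 + 1×3 + 0 = 3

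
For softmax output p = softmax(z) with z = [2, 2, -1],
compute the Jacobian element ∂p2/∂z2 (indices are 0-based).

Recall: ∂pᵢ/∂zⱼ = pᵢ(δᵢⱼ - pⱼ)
∂p2/∂z2 = 0.0237

p = softmax(z) = [0.4879, 0.4879, 0.02429]
p2 = 0.02429

∂p2/∂z2 = p2(1 - p2) = 0.02429 × (1 - 0.02429) = 0.0237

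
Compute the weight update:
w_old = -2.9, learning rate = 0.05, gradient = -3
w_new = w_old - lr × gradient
w_new = -2.75

w_new = w - η·∂L/∂w = -2.9 - 0.05×(-3) = -2.9 - (-0.15) = -2.75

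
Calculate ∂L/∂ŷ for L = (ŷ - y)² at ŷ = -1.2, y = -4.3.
∂L/∂ŷ = 6.2

∂L/∂ŷ = 2(ŷ - y) = 2(-1.2 - -4.3) = 2(3.1) = 6.2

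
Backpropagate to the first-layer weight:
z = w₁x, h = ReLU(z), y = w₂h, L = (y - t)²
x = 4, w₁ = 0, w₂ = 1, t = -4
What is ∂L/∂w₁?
∂L/∂w₁ = 0

Forward pass:
z = w₁x = 0×4 = 0
h = ReLU(0) = 0
y = w₂h = 1×0 = 0

Backward pass:
∂L/∂y = 2(y - t) = 2(0 - -4) = 8
∂y/∂h = w₂ = 1
∂h/∂z = 0 (ReLU derivative)
∂z/∂w₁ = x = 4

∂L/∂w₁ = 8 × 1 × 0 × 4 = 0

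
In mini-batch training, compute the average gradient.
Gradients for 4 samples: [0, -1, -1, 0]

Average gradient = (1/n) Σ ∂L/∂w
Average gradient = -0.5

Average = (1/4)(0 + -1 + -1 + 0) = -2/4 = -0.5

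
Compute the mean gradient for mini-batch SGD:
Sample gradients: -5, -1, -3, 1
Average gradient = -2

Average = (1/4)(-5 + -1 + -3 + 1) = -8/4 = -2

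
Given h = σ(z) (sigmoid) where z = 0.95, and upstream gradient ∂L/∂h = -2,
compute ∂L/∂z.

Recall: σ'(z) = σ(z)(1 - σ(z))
∂L/∂z = -0.4022

σ(0.95) = 0.7211
σ'(0.95) = σ(0.95)(1 - σ(0.95)) = 0.7211 × 0.2789 = 0.2011
∂L/∂z = ∂L/∂h · σ'(z) = -2 × 0.2011 = -0.4022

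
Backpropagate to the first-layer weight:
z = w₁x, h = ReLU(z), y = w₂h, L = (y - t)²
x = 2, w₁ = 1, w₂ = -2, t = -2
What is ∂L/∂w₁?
∂L/∂w₁ = 16

Forward pass:
z = w₁x = 1×2 = 2
h = ReLU(2) = 2
y = w₂h = -2×2 = -4

Backward pass:
∂L/∂y = 2(y - t) = 2(-4 - -2) = -4
∂y/∂h = w₂ = -2
∂h/∂z = 1 (ReLU derivative)
∂z/∂w₁ = x = 2

∂L/∂w₁ = -4 × -2 × 1 × 2 = 16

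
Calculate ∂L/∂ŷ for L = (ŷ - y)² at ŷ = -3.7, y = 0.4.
∂L/∂ŷ = -8.2

∂L/∂ŷ = 2(ŷ - y) = 2(-3.7 - 0.4) = 2(-4.1) = -8.2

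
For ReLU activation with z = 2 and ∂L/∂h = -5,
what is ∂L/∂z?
∂L/∂z = -5

h = ReLU(2) = 2
Since z > 0: ∂h/∂z = 1
∂L/∂z = ∂L/∂h · ∂h/∂z = -5 × 1 = -5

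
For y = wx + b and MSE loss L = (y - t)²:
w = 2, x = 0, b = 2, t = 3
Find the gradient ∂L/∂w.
∂L/∂w = 0

y = wx + b = (2)(0) + 2 = 2
∂L/∂y = 2(y - t) = 2(2 - 3) = -2
∂y/∂w = x = 0
∂L/∂w = ∂L/∂y · ∂y/∂w = -2 × 0 = 0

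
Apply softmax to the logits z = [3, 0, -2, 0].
p = [0.9039, 0.045, 0.0061, 0.045]

exp(z) = [20.09, 1, 0.1353, 1]
Sum = 22.22
p = [0.9039, 0.045, 0.0061, 0.045]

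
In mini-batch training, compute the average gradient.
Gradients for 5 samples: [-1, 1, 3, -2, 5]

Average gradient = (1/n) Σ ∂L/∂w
Average gradient = 1.2

Average = (1/5)(-1 + 1 + 3 + -2 + 5) = 6/5 = 1.2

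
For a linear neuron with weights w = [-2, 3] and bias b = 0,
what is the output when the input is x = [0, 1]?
y = 3

y = (-2)(0) + (3)(1) + 0 = 3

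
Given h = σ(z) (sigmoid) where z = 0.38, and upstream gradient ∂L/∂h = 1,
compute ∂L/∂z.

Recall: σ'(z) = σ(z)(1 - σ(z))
∂L/∂z = 0.2412

σ(0.38) = 0.5939
σ'(0.38) = σ(0.38)(1 - σ(0.38)) = 0.5939 × 0.4061 = 0.2412
∂L/∂z = ∂L/∂h · σ'(z) = 1 × 0.2412 = 0.2412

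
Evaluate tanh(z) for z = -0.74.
-0.6291

tanh(-0.74) = (e^(-0.74) - e^(0.74))/(e^(-0.74) + e^(0.74)) = -0.6291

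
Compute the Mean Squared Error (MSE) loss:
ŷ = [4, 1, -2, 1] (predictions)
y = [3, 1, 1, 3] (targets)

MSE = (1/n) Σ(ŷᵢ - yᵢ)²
MSE = 3.5

MSE = (1/4)((4-3)² + (1-1)² + (-2-1)² + (1-3)²) = (1/4)(1 + 0 + 9 + 4) = 3.5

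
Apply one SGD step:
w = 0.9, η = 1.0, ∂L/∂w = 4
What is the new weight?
w_new = -3.1

w_new = w - η·∂L/∂w = 0.9 - 1.0×(4) = 0.9 - (4) = -3.1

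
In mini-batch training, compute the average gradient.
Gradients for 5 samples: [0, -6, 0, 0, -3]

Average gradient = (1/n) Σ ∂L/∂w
Average gradient = -1.8

Average = (1/5)(0 + -6 + 0 + 0 + -3) = -9/5 = -1.8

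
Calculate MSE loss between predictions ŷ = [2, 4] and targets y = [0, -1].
MSE = 14.5

MSE = (1/2)((2-0)² + (4--1)²) = (1/2)(4 + 25) = 14.5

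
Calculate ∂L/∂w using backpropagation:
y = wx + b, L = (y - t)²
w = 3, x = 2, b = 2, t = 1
∂L/∂w = 28

y = wx + b = (3)(2) + 2 = 8
∂L/∂y = 2(y - t) = 2(8 - 1) = 14
∂y/∂w = x = 2
∂L/∂w = ∂L/∂y · ∂y/∂w = 14 × 2 = 28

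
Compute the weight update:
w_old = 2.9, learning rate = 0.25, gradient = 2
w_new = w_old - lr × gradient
w_new = 2.4

w_new = w - η·∂L/∂w = 2.9 - 0.25×(2) = 2.9 - (0.5) = 2.4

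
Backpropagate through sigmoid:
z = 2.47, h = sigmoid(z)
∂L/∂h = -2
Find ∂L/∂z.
∂L/∂z = -0.1438

σ(2.47) = 0.922
σ'(2.47) = σ(2.47)(1 - σ(2.47)) = 0.922 × 0.07799 = 0.07191
∂L/∂z = ∂L/∂h · σ'(z) = -2 × 0.07191 = -0.1438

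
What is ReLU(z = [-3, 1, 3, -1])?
h = [0, 1, 3, 0]

ReLU applied element-wise: max(0,-3)=0, max(0,1)=1, max(0,3)=3, max(0,-1)=0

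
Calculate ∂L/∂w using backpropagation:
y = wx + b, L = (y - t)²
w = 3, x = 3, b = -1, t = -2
∂L/∂w = 60

y = wx + b = (3)(3) + -1 = 8
∂L/∂y = 2(y - t) = 2(8 - -2) = 20
∂y/∂w = x = 3
∂L/∂w = ∂L/∂y · ∂y/∂w = 20 × 3 = 60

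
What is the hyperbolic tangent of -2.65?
-0.9901

tanh(-2.65) = (e^(-2.65) - e^(2.65))/(e^(-2.65) + e^(2.65)) = -0.9901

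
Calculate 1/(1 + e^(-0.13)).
0.5325

sigmoid(0.13) = 1/(1 + e^(-0.13)) = 1/(1 + 0.8781) = 0.5325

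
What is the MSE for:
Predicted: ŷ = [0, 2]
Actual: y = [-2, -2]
MSE = 10

MSE = (1/2)((0--2)² + (2--2)²) = (1/2)(4 + 16) = 10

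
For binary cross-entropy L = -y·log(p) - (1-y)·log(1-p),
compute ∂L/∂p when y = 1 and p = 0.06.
∂L/∂p = -16.67

∂L/∂p = -y/p + (1-y)/(1-p) = -1/0.06 + 0 = -16.67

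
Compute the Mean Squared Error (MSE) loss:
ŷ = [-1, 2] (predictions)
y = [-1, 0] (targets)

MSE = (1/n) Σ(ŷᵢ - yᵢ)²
MSE = 2

MSE = (1/2)((-1--1)² + (2-0)²) = (1/2)(0 + 4) = 2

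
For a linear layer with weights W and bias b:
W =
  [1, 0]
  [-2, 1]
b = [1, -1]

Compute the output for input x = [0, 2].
y = [1, 1]

Wx = [1×0 + 0×2, -2×0 + 1×2]
   = [0, 2]
y = Wx + b = [0 + 1, 2 + -1] = [1, 1]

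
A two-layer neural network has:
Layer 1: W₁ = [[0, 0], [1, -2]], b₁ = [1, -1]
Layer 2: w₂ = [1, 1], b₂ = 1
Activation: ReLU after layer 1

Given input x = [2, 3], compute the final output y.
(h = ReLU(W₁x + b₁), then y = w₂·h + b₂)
y = 2

Layer 1 pre-activation: z₁ = [1, -5]
After ReLU: h = [1, 0]
Layer 2 output: y = 1×1 + 1×0 + 1 = 2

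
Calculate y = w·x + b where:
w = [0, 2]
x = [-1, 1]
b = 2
y = 4

y = (0)(-1) + (2)(1) + 2 = 4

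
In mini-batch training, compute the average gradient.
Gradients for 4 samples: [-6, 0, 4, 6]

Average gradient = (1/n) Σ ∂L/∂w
Average gradient = 1

Average = (1/4)(-6 + 0 + 4 + 6) = 4/4 = 1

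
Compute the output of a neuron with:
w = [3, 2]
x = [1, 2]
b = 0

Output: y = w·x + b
y = 7

y = (3)(1) + (2)(2) + 0 = 7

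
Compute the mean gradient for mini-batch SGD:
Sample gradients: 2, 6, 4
Average gradient = 4

Average = (1/3)(2 + 6 + 4) = 12/3 = 4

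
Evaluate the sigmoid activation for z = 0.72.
0.6726

sigmoid(0.72) = 1/(1 + e^(-0.72)) = 1/(1 + 0.4868) = 0.6726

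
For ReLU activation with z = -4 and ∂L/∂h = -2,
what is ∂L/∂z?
∂L/∂z = 0

h = ReLU(-4) = 0
Since z < 0: ∂h/∂z = 0
∂L/∂z = ∂L/∂h · ∂h/∂z = -2 × 0 = 0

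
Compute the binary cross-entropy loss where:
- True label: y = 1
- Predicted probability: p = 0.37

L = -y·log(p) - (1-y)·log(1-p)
L = 0.9943

L = -1·log(0.37) - 0·log(0.63) = -log(0.37) = 0.9943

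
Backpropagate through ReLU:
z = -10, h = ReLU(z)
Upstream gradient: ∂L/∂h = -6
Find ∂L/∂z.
∂L/∂z = 0

h = ReLU(-10) = 0
Since z < 0: ∂h/∂z = 0
∂L/∂z = ∂L/∂h · ∂h/∂z = -6 × 0 = 0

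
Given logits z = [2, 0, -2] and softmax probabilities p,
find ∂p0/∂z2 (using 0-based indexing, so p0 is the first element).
∂p0/∂z2 = -0.01376

p = softmax(z) = [0.8668, 0.1173, 0.01588]
p0 = 0.8668, p2 = 0.01588

∂p0/∂z2 = -p0 × p2 = -0.8668 × 0.01588 = -0.01376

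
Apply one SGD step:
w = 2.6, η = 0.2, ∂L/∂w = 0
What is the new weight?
w_new = 2.6

w_new = w - η·∂L/∂w = 2.6 - 0.2×(0) = 2.6 - (0) = 2.6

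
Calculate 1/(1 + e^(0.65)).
0.343

sigmoid(-0.65) = 1/(1 + e^(0.65)) = 1/(1 + 1.916) = 0.343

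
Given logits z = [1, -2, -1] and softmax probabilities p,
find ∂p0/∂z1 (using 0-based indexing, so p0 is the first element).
∂p0/∂z1 = -0.03545

p = softmax(z) = [0.8438, 0.04201, 0.1142]
p0 = 0.8438, p1 = 0.04201

∂p0/∂z1 = -p0 × p1 = -0.8438 × 0.04201 = -0.03545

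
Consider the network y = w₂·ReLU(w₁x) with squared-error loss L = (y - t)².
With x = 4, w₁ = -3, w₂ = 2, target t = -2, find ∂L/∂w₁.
∂L/∂w₁ = 0

Forward pass:
z = w₁x = -3×4 = -12
h = ReLU(-12) = 0
y = w₂h = 2×0 = 0

Backward pass:
∂L/∂y = 2(y - t) = 2(0 - -2) = 4
∂y/∂h = w₂ = 2
∂h/∂z = 0 (ReLU derivative)
∂z/∂w₁ = x = 4

∂L/∂w₁ = 4 × 2 × 0 × 4 = 0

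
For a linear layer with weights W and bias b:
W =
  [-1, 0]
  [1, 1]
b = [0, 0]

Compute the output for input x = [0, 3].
y = [0, 3]

Wx = [-1×0 + 0×3, 1×0 + 1×3]
   = [0, 3]
y = Wx + b = [0 + 0, 3 + 0] = [0, 3]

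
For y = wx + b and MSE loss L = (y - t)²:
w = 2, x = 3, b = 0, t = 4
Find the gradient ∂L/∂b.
∂L/∂b = 4

y = wx + b = (2)(3) + 0 = 6
∂L/∂y = 2(y - t) = 2(6 - 4) = 4
∂y/∂b = 1
∂L/∂b = ∂L/∂y · ∂y/∂b = 4 × 1 = 4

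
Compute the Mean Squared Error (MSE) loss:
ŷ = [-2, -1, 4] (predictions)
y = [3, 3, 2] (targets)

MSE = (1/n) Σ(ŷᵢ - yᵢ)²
MSE = 15

MSE = (1/3)((-2-3)² + (-1-3)² + (4-2)²) = (1/3)(25 + 16 + 4) = 15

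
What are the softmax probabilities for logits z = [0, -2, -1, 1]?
p = [0.2369, 0.0321, 0.0871, 0.6439]

exp(z) = [1, 0.1353, 0.3679, 2.718]
Sum = 4.221
p = [0.2369, 0.0321, 0.0871, 0.6439]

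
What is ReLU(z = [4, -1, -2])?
h = [4, 0, 0]

ReLU applied element-wise: max(0,4)=4, max(0,-1)=0, max(0,-2)=0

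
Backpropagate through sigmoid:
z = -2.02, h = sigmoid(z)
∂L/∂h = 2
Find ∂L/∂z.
∂L/∂z = 0.2068

σ(-2.02) = 0.1171
σ'(-2.02) = σ(-2.02)(1 - σ(-2.02)) = 0.1171 × 0.8829 = 0.1034
∂L/∂z = ∂L/∂h · σ'(z) = 2 × 0.1034 = 0.2068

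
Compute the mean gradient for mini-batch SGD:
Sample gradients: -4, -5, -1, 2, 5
Average gradient = -0.6

Average = (1/5)(-4 + -5 + -1 + 2 + 5) = -3/5 = -0.6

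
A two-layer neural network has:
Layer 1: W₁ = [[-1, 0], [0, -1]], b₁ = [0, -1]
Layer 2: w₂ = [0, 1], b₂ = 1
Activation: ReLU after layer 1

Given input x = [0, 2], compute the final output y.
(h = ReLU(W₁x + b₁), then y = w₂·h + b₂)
y = 1

Layer 1 pre-activation: z₁ = [0, -3]
After ReLU: h = [0, 0]
Layer 2 output: y = 0×0 + 1×0 + 1 = 1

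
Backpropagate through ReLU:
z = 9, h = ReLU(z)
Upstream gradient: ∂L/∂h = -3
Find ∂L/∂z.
∂L/∂z = -3

h = ReLU(9) = 9
Since z > 0: ∂h/∂z = 1
∂L/∂z = ∂L/∂h · ∂h/∂z = -3 × 1 = -3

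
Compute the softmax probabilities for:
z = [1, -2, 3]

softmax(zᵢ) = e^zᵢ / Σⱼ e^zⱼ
p = [0.1185, 0.0059, 0.8756]

exp(z) = [2.718, 0.1353, 20.09]
Sum = 22.94
p = [0.1185, 0.0059, 0.8756]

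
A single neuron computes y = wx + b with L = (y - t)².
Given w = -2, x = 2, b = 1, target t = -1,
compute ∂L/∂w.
∂L/∂w = -8

y = wx + b = (-2)(2) + 1 = -3
∂L/∂y = 2(y - t) = 2(-3 - -1) = -4
∂y/∂w = x = 2
∂L/∂w = ∂L/∂y · ∂y/∂w = -4 × 2 = -8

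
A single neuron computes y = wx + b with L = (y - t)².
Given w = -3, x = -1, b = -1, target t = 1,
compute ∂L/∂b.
∂L/∂b = 2

y = wx + b = (-3)(-1) + -1 = 2
∂L/∂y = 2(y - t) = 2(2 - 1) = 2
∂y/∂b = 1
∂L/∂b = ∂L/∂y · ∂y/∂b = 2 × 1 = 2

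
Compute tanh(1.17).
0.8243

tanh(1.17) = (e^(1.17) - e^(-1.17))/(e^(1.17) + e^(-1.17)) = 0.8243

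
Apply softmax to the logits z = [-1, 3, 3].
p = [0.0091, 0.4955, 0.4955]

exp(z) = [0.3679, 20.09, 20.09]
Sum = 40.54
p = [0.0091, 0.4955, 0.4955]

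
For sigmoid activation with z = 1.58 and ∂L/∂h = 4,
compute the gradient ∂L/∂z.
∂L/∂z = 0.5665

σ(1.58) = 0.8292
σ'(1.58) = σ(1.58)(1 - σ(1.58)) = 0.8292 × 0.1708 = 0.1416
∂L/∂z = ∂L/∂h · σ'(z) = 4 × 0.1416 = 0.5665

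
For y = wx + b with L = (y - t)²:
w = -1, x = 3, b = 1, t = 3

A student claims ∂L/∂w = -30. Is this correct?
Correct

y = (-1)(3) + 1 = -2
∂L/∂y = 2(y - t) = 2(-2 - 3) = -10
∂y/∂w = x = 3
∂L/∂w = -10 × 3 = -30

Claimed value: -30
Correct: The correct gradient is -30.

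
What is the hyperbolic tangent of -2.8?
-0.9926

tanh(-2.8) = (e^(-2.8) - e^(2.8))/(e^(-2.8) + e^(2.8)) = -0.9926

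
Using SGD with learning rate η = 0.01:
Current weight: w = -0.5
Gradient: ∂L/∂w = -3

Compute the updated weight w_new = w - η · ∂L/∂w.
w_new = -0.47

w_new = w - η·∂L/∂w = -0.5 - 0.01×(-3) = -0.5 - (-0.03) = -0.47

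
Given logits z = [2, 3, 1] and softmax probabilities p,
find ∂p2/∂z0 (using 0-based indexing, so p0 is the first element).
∂p2/∂z0 = -0.02203

p = softmax(z) = [0.2447, 0.6652, 0.09003]
p2 = 0.09003, p0 = 0.2447

∂p2/∂z0 = -p2 × p0 = -0.09003 × 0.2447 = -0.02203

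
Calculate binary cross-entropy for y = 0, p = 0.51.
L = 0.7133

L = -0·log(0.51) - 1·log(0.49) = -log(0.49) = 0.7133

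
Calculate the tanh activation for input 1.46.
0.8977

tanh(1.46) = (e^(1.46) - e^(-1.46))/(e^(1.46) + e^(-1.46)) = 0.8977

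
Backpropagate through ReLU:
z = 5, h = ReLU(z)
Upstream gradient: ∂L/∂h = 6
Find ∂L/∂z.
∂L/∂z = 6

h = ReLU(5) = 5
Since z > 0: ∂h/∂z = 1
∂L/∂z = ∂L/∂h · ∂h/∂z = 6 × 1 = 6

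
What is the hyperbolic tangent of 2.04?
0.9667

tanh(2.04) = (e^(2.04) - e^(-2.04))/(e^(2.04) + e^(-2.04)) = 0.9667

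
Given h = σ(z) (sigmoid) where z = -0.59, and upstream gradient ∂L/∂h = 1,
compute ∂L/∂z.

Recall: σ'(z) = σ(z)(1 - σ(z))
∂L/∂z = 0.2294

σ(-0.59) = 0.3566
σ'(-0.59) = σ(-0.59)(1 - σ(-0.59)) = 0.3566 × 0.6434 = 0.2294
∂L/∂z = ∂L/∂h · σ'(z) = 1 × 0.2294 = 0.2294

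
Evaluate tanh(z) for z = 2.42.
0.9843

tanh(2.42) = (e^(2.42) - e^(-2.42))/(e^(2.42) + e^(-2.42)) = 0.9843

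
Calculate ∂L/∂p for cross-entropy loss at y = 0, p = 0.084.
∂L/∂p = 1.092

∂L/∂p = -y/p + (1-y)/(1-p) = 0 + 1/0.916 = 1.092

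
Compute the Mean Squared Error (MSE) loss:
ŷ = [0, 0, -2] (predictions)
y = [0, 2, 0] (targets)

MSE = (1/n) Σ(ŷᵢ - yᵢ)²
MSE = 2.667

MSE = (1/3)((0-0)² + (0-2)² + (-2-0)²) = (1/3)(0 + 4 + 4) = 2.667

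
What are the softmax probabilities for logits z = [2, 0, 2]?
p = [0.4683, 0.0634, 0.4683]

exp(z) = [7.389, 1, 7.389]
Sum = 15.78
p = [0.4683, 0.0634, 0.4683]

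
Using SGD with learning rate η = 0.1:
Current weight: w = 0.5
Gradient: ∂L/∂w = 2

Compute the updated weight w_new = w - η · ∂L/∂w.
w_new = 0.3

w_new = w - η·∂L/∂w = 0.5 - 0.1×(2) = 0.5 - (0.2) = 0.3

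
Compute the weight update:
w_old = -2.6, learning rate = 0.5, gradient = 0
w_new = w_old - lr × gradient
w_new = -2.6

w_new = w - η·∂L/∂w = -2.6 - 0.5×(0) = -2.6 - (0) = -2.6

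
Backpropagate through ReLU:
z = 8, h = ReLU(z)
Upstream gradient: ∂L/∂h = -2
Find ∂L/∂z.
∂L/∂z = -2

h = ReLU(8) = 8
Since z > 0: ∂h/∂z = 1
∂L/∂z = ∂L/∂h · ∂h/∂z = -2 × 1 = -2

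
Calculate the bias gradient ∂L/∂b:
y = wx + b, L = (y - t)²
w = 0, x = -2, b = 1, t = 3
∂L/∂b = -4

y = wx + b = (0)(-2) + 1 = 1
∂L/∂y = 2(y - t) = 2(1 - 3) = -4
∂y/∂b = 1
∂L/∂b = ∂L/∂y · ∂y/∂b = -4 × 1 = -4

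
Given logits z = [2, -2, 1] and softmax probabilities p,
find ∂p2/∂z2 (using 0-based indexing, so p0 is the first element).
∂p2/∂z2 = 0.195

p = softmax(z) = [0.7214, 0.01321, 0.2654]
p2 = 0.2654

∂p2/∂z2 = p2(1 - p2) = 0.2654 × (1 - 0.2654) = 0.195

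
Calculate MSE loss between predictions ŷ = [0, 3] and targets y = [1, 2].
MSE = 1

MSE = (1/2)((0-1)² + (3-2)²) = (1/2)(1 + 1) = 1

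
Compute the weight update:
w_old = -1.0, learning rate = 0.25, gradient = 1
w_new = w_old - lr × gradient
w_new = -1.25

w_new = w - η·∂L/∂w = -1.0 - 0.25×(1) = -1.0 - (0.25) = -1.25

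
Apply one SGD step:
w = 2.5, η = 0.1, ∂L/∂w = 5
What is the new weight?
w_new = 2

w_new = w - η·∂L/∂w = 2.5 - 0.1×(5) = 2.5 - (0.5) = 2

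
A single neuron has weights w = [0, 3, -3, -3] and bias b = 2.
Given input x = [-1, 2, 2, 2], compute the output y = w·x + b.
y = -4

y = (0)(-1) + (3)(2) + (-3)(2) + (-3)(2) + 2 = -4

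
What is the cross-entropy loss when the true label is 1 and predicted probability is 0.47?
L = 0.755

L = -1·log(0.47) - 0·log(0.53) = -log(0.47) = 0.755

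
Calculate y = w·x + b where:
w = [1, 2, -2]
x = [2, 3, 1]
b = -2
y = 4

y = (1)(2) + (2)(3) + (-2)(1) + -2 = 4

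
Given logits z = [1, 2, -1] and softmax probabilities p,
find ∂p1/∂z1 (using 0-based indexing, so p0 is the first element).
∂p1/∂z1 = 0.2078

p = softmax(z) = [0.2595, 0.7054, 0.03512]
p1 = 0.7054

∂p1/∂z1 = p1(1 - p1) = 0.7054 × (1 - 0.7054) = 0.2078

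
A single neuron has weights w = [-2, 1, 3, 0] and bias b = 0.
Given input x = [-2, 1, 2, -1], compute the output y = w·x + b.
y = 11

y = (-2)(-2) + (1)(1) + (3)(2) + (0)(-1) + 0 = 11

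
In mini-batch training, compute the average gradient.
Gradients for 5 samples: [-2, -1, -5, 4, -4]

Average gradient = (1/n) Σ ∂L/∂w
Average gradient = -1.6

Average = (1/5)(-2 + -1 + -5 + 4 + -4) = -8/5 = -1.6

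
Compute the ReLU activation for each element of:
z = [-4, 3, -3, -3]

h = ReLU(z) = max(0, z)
h = [0, 3, 0, 0]

ReLU applied element-wise: max(0,-4)=0, max(0,3)=3, max(0,-3)=0, max(0,-3)=0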